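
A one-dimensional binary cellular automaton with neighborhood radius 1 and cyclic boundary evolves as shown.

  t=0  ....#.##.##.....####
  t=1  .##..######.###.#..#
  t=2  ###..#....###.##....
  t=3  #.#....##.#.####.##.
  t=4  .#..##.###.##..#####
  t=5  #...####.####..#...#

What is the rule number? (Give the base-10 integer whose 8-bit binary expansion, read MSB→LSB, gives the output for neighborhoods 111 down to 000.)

  ###|.  b7=0 t=0,i=17
  ##.|#  b6=1 t=0,i=7
  #.#|#  b5=1 t=0,i=5
  #..|.  b4=0 t=0,i=0
  .##|#  b3=1 t=0,i=6
  .#.|.  b2=0 t=0,i=4
  ..#|.  b1=0 t=0,i=3
  ...|#  b0=1 t=0,i=1
  bits 01101001 = 105

105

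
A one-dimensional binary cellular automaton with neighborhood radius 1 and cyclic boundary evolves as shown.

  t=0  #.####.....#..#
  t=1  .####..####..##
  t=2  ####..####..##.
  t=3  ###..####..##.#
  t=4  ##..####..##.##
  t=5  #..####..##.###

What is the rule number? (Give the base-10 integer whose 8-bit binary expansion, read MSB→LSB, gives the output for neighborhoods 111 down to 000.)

  ###|#  b7=1 t=0,i=3
  ##.|.  b6=0 t=0,i=0
  #.#|#  b5=1 t=0,i=1
  #..|.  b4=0 t=0,i=6
  .##|#  b3=1 t=0,i=2
  .#.|.  b2=0 t=0,i=11
  ..#|#  b1=1 t=0,i=10
  ...|#  b0=1 t=0,i=7
  bits 10101011 = 171

171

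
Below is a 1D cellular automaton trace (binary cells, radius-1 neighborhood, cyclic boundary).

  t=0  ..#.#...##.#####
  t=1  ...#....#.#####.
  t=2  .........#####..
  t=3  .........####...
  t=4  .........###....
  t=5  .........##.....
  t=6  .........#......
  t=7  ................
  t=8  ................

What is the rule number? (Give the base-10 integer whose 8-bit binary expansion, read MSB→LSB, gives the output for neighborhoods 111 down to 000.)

  ### -> #   bit 7 = 1  t=0,i=12
  ##. -> .   bit 6 = 0  t=0,i=9
  #.# -> #   bit 5 = 1  t=0,i=3
  #.. -> .   bit 4 = 0  t=0,i=0
  .## -> #   bit 3 = 1  t=0,i=8
  .#. -> .   bit 2 = 0  t=0,i=2
  ..# -> .   bit 1 = 0  t=0,i=1
  ... -> .   bit 0 = 0  t=0,i=6
  bits 10101000 = 168

168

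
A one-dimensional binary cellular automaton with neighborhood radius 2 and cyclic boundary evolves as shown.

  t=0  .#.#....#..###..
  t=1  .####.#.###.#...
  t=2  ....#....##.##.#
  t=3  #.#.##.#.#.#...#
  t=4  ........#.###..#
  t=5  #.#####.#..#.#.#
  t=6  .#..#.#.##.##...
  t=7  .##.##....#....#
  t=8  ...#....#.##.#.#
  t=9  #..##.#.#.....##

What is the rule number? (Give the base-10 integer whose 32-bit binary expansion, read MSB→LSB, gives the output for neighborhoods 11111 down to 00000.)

2853717875

  nb #####: next=#  (t=5,i=4, bit31=1)
  nb ####.: next=.  (t=1,i=3, bit30=0)
  nb ###.#: next=#  (t=1,i=4, bit29=1)
  nb ###..: next=.  (t=0,i=13, bit28=0)
  nb ##.##: next=#  (t=2,i=11, bit27=1)
  nb ##.#.: next=.  (t=1,i=5, bit26=0)
  nb ##..#: next=#  (t=4,i=13, bit25=1)
  nb ##...: next=.  (t=0,i=14, bit24=0)
  nb #.###: next=.  (t=1,i=8, bit23=0)
  nb #.##.: next=.  (t=2,i=12, bit22=0)
  nb #.#.#: next=.  (t=1,i=6, bit21=0)
  nb #.#..: next=#  (t=0,i=3, bit20=1)
  nb #..##: next=#  (t=0,i=10, bit19=1)
  nb #..#.: next=.  (t=4,i=14, bit18=0)
  nb #...#: next=.  (t=0,i=15, bit17=0)
  nb #....: next=.  (t=0,i=5, bit16=0)
  nb .####: next=.  (t=1,i=2, bit15=0)
  nb .###.: next=#  (t=0,i=12, bit14=1)
  nb .##.#: next=.  (t=2,i=10, bit13=0)
  nb .##..: next=.  (t=6,i=12, bit12=0)
  nb .#.##: next=.  (t=1,i=7, bit11=0)
  nb .#.#.: next=#  (t=0,i=2, bit10=1)
  nb .#..#: next=#  (t=0,i=9, bit9=1)
  nb .#...: next=#  (t=0,i=4, bit8=1)
  nb ..###: next=.  (t=0,i=11, bit7=0)
  nb ..##.: next=#  (t=2,i=9, bit6=1)
  nb ..#.#: next=#  (t=0,i=1, bit5=1)
  nb ..#..: next=#  (t=0,i=8, bit4=1)
  nb ...##: next=.  (t=1,i=0, bit3=0)
  nb ...#.: next=.  (t=0,i=0, bit2=0)
  nb ....#: next=#  (t=0,i=6, bit1=1)
  nb .....: next=#  (t=4,i=2, bit0=1)
  bits 10101010000110000100011101110011 = 2853717875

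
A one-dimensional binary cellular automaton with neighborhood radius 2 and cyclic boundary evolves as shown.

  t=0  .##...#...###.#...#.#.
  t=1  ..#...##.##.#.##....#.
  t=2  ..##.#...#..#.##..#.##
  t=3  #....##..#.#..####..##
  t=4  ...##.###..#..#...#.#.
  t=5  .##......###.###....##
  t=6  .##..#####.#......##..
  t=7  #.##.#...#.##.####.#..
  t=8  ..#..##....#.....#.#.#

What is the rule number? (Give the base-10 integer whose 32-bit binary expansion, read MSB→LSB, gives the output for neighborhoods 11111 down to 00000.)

  nb #####: next=.  (t=6,i=7, bit31=0)
  nb ####.: next=.  (t=3,i=16, bit30=0)
  nb ###.#: next=#  (t=0,i=12, bit29=1)
  nb ###..: next=.  (t=3,i=0, bit28=0)
  nb ##.##: next=.  (t=1,i=8, bit27=0)
  nb ##.#.: next=.  (t=0,i=13, bit26=0)
  nb ##..#: next=#  (t=2,i=0, bit25=1)
  nb ##...: next=.  (t=0,i=3, bit24=0)
  nb #.###: next=.  (t=4,i=6, bit23=0)
  nb #.##.: next=#  (t=1,i=9, bit22=1)
  nb #.#.#: next=#  (t=1,i=12, bit21=1)
  nb #.#..: next=#  (t=0,i=14, bit20=1)
  nb #..##: next=.  (t=0,i=0, bit19=0)
  nb #..#.: next=#  (t=2,i=11, bit18=1)
  nb #...#: next=.  (t=0,i=4, bit17=0)
  nb #....: next=.  (t=1,i=17, bit16=0)
  nb .####: next=.  (t=3,i=15, bit15=0)
  nb .###.: next=.  (t=0,i=11, bit14=0)
  nb .##.#: next=.  (t=1,i=7, bit13=0)
  nb .##..: next=#  (t=0,i=2, bit12=1)
  nb .#.##: next=.  (t=1,i=13, bit11=0)
  nb .#.#.: next=.  (t=0,i=19, bit10=0)
  nb .#..#: next=.  (t=0,i=21, bit9=0)
  nb .#...: next=#  (t=0,i=7, bit8=1)
  nb ..###: next=#  (t=0,i=10, bit7=1)
  nb ..##.: next=.  (t=0,i=1, bit6=0)
  nb ..#.#: next=.  (t=0,i=18, bit5=0)
  nb ..#..: next=#  (t=0,i=6, bit4=1)
  nb ...##: next=#  (t=0,i=9, bit3=1)
  nb ...#.: next=.  (t=0,i=5, bit2=0)
  nb ....#: next=#  (t=1,i=18, bit1=1)
  nb .....: next=#  (t=5,i=5, bit0=1)
  bits 00100010011101000001000110011011 = 578032027

578032027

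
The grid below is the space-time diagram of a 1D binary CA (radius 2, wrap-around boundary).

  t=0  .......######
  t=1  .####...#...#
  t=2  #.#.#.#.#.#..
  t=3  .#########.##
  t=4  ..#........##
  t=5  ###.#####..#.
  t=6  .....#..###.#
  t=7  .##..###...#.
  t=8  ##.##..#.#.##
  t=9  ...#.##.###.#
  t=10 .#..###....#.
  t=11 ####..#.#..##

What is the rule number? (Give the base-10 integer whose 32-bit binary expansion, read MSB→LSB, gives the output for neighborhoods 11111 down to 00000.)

  #####|.  b31=0 t=0,i=9
  ####.|.  b30=0 t=0,i=11
  ###.#|.  b29=0 t=3,i=9
  ###..|#  b28=1 t=0,i=12
  ##.##|.  b27=0 t=3,i=0
  ##.#.|#  b26=1 t=6,i=11
  ##..#|#  b25=1 t=4,i=0
  ##...|.  b24=0 t=0,i=0
  #.###|.  b23=0 t=1,i=1
  #.##.|#  b22=1 t=3,i=11
  #.#.#|#  b21=1 t=2,i=2
  #.#..|.  b20=0 t=2,i=10
  #..##|#  b19=1 t=6,i=7
  #..#.|#  b18=1 t=2,i=12
  #...#|#  b17=1 t=1,i=6
  #....|#  b16=1 t=0,i=1
  .####|#  b15=1 t=0,i=8
  .###.|.  b14=0 t=5,i=1
  .##.#|#  b13=1 t=3,i=12
  .##..|.  b12=0 t=4,i=12
  .#.##|#  b11=1 t=1,i=0
  .#.#.|#  b10=1 t=2,i=1
  .#..#|#  b9=1 t=2,i=11
  .#...|.  b8=0 t=1,i=9
  ..###|.  b7=0 t=0,i=7
  ..##.|#  b6=1 t=4,i=11
  ..#.#|.  b5=0 t=1,i=12
  ..#..|#  b4=1 t=1,i=8
  ...##|.  b3=0 t=0,i=6
  ...#.|.  b2=0 t=1,i=7
  ....#|.  b1=0 t=0,i=5
  .....|#  b0=1 t=0,i=2
  bits 00010110011011111010111001010001 = 376417873

376417873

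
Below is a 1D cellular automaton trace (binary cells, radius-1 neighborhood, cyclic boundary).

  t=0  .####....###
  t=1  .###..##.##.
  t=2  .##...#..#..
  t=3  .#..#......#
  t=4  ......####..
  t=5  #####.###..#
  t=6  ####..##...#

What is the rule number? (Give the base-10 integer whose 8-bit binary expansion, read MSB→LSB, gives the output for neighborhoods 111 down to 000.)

137

  [7] ### => #  t=0,i=2
  [6] ##. => .  t=0,i=4
  [5] #.# => .  t=0,i=0
  [4] #.. => .  t=0,i=5
  [3] .## => #  t=0,i=1
  [2] .#. => .  t=2,i=6
  [1] ..# => .  t=0,i=8
  [0] ... => #  t=0,i=6
  bits 10001001 = 137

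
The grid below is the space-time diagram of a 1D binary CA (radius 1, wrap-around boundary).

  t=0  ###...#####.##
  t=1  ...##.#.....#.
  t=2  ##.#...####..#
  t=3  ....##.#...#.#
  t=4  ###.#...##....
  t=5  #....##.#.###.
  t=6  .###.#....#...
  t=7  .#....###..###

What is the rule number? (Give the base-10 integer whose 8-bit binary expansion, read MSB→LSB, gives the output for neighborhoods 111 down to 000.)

25

  ### -> .   bit 7 = 0  t=0,i=0
  ##. -> .   bit 6 = 0  t=0,i=2
  #.# -> .   bit 5 = 0  t=0,i=11
  #.. -> #   bit 4 = 1  t=0,i=3
  .## -> #   bit 3 = 1  t=0,i=6
  .#. -> .   bit 2 = 0  t=1,i=6
  ..# -> .   bit 1 = 0  t=0,i=5
  ... -> #   bit 0 = 1  t=0,i=4
  bits 00011001 = 25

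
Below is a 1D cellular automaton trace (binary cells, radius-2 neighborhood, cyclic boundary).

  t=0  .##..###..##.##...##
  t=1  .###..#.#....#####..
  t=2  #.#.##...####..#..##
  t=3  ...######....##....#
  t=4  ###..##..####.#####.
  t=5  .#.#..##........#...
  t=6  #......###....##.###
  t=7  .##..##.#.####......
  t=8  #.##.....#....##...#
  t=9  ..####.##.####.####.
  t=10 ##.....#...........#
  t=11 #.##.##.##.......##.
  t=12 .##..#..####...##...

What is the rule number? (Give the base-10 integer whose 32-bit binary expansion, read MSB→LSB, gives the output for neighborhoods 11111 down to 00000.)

2202491150

  ##### -> #   bit 31 = 1  t=1,i=15
  ####. -> .   bit 30 = 0  t=1,i=16
  ###.# -> .   bit 29 = 0  t=2,i=0
  ###.. -> .   bit 28 = 0  t=0,i=7
  ##.## -> .   bit 27 = 0  t=0,i=0
  ##.#. -> .   bit 26 = 0  t=2,i=1
  ##..# -> #   bit 25 = 1  t=0,i=3
  ##... -> #   bit 24 = 1  t=0,i=15
  #.### -> .   bit 23 = 0  t=4,i=0
  #.##. -> #   bit 22 = 1  t=0,i=1
  #.#.# -> .   bit 21 = 0  t=2,i=2
  #.#.. -> .   bit 20 = 0  t=1,i=8
  #..## -> .   bit 19 = 0  t=0,i=4
  #..#. -> #   bit 18 = 1  t=1,i=5
  #...# -> #   bit 17 = 1  t=0,i=16
  #.... -> #   bit 16 = 1  t=1,i=10
  .#### -> .   bit 15 = 0  t=1,i=14
  .###. -> #   bit 14 = 1  t=0,i=6
  .##.# -> .   bit 13 = 0  t=0,i=11
  .##.. -> #   bit 12 = 1  t=0,i=2
  .#.## -> #   bit 11 = 1  t=2,i=3
  .#.#. -> .   bit 10 = 0  t=1,i=7
  .#..# -> .   bit 9 = 0  t=2,i=16
  .#... -> #   bit 8 = 1  t=1,i=9
  ..### -> .   bit 7 = 0  t=0,i=5
  ..##. -> .   bit 6 = 0  t=0,i=10
  ..#.# -> .   bit 5 = 0  t=1,i=6
  ..#.. -> .   bit 4 = 0  t=2,i=15
  ...## -> #   bit 3 = 1  t=0,i=17
  ...#. -> #   bit 2 = 1  t=3,i=18
  ....# -> #   bit 1 = 1  t=1,i=11
  ..... -> .   bit 0 = 0  t=5,i=10
  bits 10000011010001110101100100001110 = 2202491150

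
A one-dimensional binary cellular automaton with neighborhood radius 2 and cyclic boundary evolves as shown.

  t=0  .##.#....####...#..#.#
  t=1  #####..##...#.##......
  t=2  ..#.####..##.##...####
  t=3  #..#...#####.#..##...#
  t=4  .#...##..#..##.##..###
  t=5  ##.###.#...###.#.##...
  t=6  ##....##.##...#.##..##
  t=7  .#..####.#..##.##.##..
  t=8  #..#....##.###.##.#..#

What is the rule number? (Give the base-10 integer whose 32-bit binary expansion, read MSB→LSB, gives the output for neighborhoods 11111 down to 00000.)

  nb #####: next=#  (t=1,i=2, bit31=1)
  nb ####.: next=.  (t=0,i=11, bit30=0)
  nb ###.#: next=.  (t=3,i=11, bit29=0)
  nb ###..: next=#  (t=0,i=12, bit28=1)
  nb ##.##: next=.  (t=2,i=12, bit27=0)
  nb ##.#.: next=#  (t=0,i=3, bit26=1)
  nb ##..#: next=#  (t=1,i=5, bit25=1)
  nb ##...: next=.  (t=0,i=13, bit24=0)
  nb #.###: next=.  (t=2,i=4, bit23=0)
  nb #.##.: next=#  (t=0,i=1, bit22=1)
  nb #.#.#: next=.  (t=0,i=21, bit21=0)
  nb #.#..: next=#  (t=0,i=4, bit20=1)
  nb #..##: next=#  (t=1,i=6, bit19=1)
  nb #..#.: next=.  (t=0,i=18, bit18=0)
  nb #...#: next=#  (t=0,i=14, bit17=1)
  nb #....: next=.  (t=0,i=6, bit16=0)
  nb .####: next=.  (t=0,i=10, bit15=0)
  nb .###.: next=.  (t=4,i=20, bit14=0)
  nb .##.#: next=#  (t=0,i=2, bit13=1)
  nb .##..: next=.  (t=1,i=8, bit12=0)
  nb .#.##: next=#  (t=0,i=0, bit11=1)
  nb .#.#.: next=.  (t=0,i=20, bit10=0)
  nb .#..#: next=.  (t=0,i=17, bit9=0)
  nb .#...: next=.  (t=0,i=5, bit8=0)
  nb ..###: next=.  (t=0,i=9, bit7=0)
  nb ..##.: next=#  (t=1,i=7, bit6=1)
  nb ..#.#: next=.  (t=0,i=19, bit5=0)
  nb ..#..: next=.  (t=0,i=16, bit4=0)
  nb ...##: next=#  (t=0,i=8, bit3=1)
  nb ...#.: next=#  (t=0,i=15, bit2=1)
  nb ....#: next=#  (t=0,i=7, bit1=1)
  nb .....: next=#  (t=1,i=18, bit0=1)
  bits 10010110010110100010100001001111 = 2522490959

2522490959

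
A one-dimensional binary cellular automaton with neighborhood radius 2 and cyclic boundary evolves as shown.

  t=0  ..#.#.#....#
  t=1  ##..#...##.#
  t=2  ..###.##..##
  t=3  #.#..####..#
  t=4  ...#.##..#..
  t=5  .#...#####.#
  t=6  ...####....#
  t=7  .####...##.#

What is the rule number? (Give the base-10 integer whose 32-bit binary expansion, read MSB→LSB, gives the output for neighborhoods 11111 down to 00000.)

182948506

  nb #####: next=.  (t=5,i=7, bit31=0)
  nb ####.: next=.  (t=3,i=7, bit30=0)
  nb ###.#: next=.  (t=2,i=4, bit29=0)
  nb ###..: next=.  (t=1,i=1, bit28=0)
  nb ##.##: next=#  (t=1,i=10, bit27=1)
  nb ##.#.: next=.  (t=3,i=1, bit26=0)
  nb ##..#: next=#  (t=1,i=2, bit25=1)
  nb ##...: next=.  (t=6,i=7, bit24=0)
  nb #.###: next=#  (t=1,i=11, bit23=1)
  nb #.##.: next=#  (t=2,i=6, bit22=1)
  nb #.#.#: next=#  (t=0,i=4, bit21=1)
  nb #.#..: next=.  (t=0,i=6, bit20=0)
  nb #..##: next=.  (t=2,i=1, bit19=0)
  nb #..#.: next=#  (t=0,i=1, bit18=1)
  nb #...#: next=#  (t=1,i=6, bit17=1)
  nb #....: next=#  (t=0,i=8, bit16=1)
  nb .####: next=#  (t=3,i=6, bit15=1)
  nb .###.: next=.  (t=1,i=0, bit14=0)
  nb .##.#: next=.  (t=1,i=9, bit13=0)
  nb .##..: next=#  (t=2,i=7, bit12=1)
  nb .#.##: next=.  (t=4,i=4, bit11=0)
  nb .#.#.: next=.  (t=0,i=3, bit10=0)
  nb .#..#: next=#  (t=0,i=0, bit9=1)
  nb .#...: next=.  (t=0,i=7, bit8=0)
  nb ..###: next=#  (t=2,i=2, bit7=1)
  nb ..##.: next=.  (t=1,i=8, bit6=0)
  nb ..#.#: next=.  (t=0,i=2, bit5=0)
  nb ..#..: next=#  (t=0,i=11, bit4=1)
  nb ...##: next=#  (t=1,i=7, bit3=1)
  nb ...#.: next=.  (t=0,i=10, bit2=0)
  nb ....#: next=#  (t=0,i=9, bit1=1)
  nb .....: next=.  (t=4,i=0, bit0=0)
  bits 00001010111001111001001010011010 = 182948506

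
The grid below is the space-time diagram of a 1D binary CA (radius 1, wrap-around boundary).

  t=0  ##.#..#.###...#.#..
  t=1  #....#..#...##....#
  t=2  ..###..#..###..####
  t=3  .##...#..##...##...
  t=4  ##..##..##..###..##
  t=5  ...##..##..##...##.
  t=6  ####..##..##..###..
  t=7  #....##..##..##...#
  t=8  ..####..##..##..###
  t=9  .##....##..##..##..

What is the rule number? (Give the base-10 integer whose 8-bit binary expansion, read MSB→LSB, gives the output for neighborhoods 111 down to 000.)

11

  [7] ### => .  t=0,i=9
  [6] ##. => .  t=0,i=1
  [5] #.# => .  t=0,i=2
  [4] #.. => .  t=0,i=4
  [3] .## => #  t=0,i=0
  [2] .#. => .  t=0,i=3
  [1] ..# => #  t=0,i=5
  [0] ... => #  t=0,i=12
  bits 00001011 = 11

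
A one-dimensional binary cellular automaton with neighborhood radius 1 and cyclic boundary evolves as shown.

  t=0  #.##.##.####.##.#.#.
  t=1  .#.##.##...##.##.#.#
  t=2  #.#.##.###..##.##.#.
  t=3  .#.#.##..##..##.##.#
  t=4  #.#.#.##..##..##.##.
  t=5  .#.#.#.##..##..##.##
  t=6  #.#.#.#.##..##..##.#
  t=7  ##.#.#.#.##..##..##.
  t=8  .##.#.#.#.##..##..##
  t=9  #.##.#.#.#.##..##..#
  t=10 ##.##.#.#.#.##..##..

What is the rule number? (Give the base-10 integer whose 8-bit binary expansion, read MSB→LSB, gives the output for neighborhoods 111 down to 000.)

  ###|.  b7=0 t=0,i=9
  ##.|#  b6=1 t=0,i=3
  #.#|#  b5=1 t=0,i=1
  #..|#  b4=1 t=1,i=8
  .##|.  b3=0 t=0,i=2
  .#.|.  b2=0 t=0,i=0
  ..#|.  b1=0 t=1,i=10
  ...|#  b0=1 t=1,i=9
  bits 01110001 = 113

113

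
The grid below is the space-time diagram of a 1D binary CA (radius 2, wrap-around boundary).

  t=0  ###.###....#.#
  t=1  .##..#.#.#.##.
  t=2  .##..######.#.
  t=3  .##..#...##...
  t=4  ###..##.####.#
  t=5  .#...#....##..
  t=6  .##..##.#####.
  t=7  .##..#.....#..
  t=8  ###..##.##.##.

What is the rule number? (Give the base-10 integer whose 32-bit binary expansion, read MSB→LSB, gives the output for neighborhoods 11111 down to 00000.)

  ##### -> .   bit 31 = 0  t=2,i=7
  ####. -> #   bit 30 = 1  t=0,i=1
  ###.# -> #   bit 29 = 1  t=0,i=2
  ###.. -> .   bit 28 = 0  t=0,i=6
  ##.## -> .   bit 27 = 0  t=0,i=3
  ##.#. -> .   bit 26 = 0  t=2,i=11
  ##..# -> .   bit 25 = 0  t=1,i=3
  ##... -> #   bit 24 = 1  t=0,i=7
  #.### -> .   bit 23 = 0  t=0,i=4
  #.##. -> .   bit 22 = 0  t=1,i=11
  #.#.# -> #   bit 21 = 1  t=1,i=7
  #.#.. -> .   bit 20 = 0  t=2,i=12
  #..## -> .   bit 19 = 0  t=1,i=0
  #..#. -> .   bit 18 = 0  t=1,i=4
  #...# -> .   bit 17 = 0  t=3,i=7
  #.... -> .   bit 16 = 0  t=0,i=8
  .#### -> .   bit 15 = 0  t=0,i=0
  .###. -> #   bit 14 = 1  t=0,i=5
  .##.# -> .   bit 13 = 0  t=4,i=6
  .##.. -> #   bit 12 = 1  t=1,i=2
  .#.## -> #   bit 11 = 1  t=0,i=12
  .#.#. -> #   bit 10 = 1  t=1,i=6
  .#..# -> .   bit 9 = 0  t=2,i=13
  .#... -> #   bit 8 = 1  t=3,i=6
  ..### -> #   bit 7 = 1  t=2,i=5
  ..##. -> #   bit 6 = 1  t=1,i=1
  ..#.# -> #   bit 5 = 1  t=0,i=11
  ..#.. -> #   bit 4 = 1  t=3,i=5
  ...## -> #   bit 3 = 1  t=3,i=0
  ...#. -> .   bit 2 = 0  t=0,i=10
  ....# -> #   bit 1 = 1  t=0,i=9
  ..... -> #   bit 0 = 1  t=7,i=8
  bits 01100001001000000101110111111011 = 1629511163

1629511163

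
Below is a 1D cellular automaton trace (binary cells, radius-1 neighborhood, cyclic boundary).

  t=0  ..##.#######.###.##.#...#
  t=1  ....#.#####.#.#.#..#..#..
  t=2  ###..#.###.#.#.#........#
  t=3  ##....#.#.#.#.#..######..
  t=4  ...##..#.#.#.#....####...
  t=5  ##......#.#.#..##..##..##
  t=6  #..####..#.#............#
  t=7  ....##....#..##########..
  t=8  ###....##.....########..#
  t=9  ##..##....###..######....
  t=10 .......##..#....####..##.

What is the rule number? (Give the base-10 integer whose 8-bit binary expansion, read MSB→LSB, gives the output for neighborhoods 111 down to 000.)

161

  [7] ### => #  t=0,i=6
  [6] ##. => .  t=0,i=3
  [5] #.# => #  t=0,i=4
  [4] #.. => .  t=0,i=0
  [3] .## => .  t=0,i=2
  [2] .#. => .  t=0,i=20
  [1] ..# => .  t=0,i=1
  [0] ... => #  t=0,i=22
  bits 10100001 = 161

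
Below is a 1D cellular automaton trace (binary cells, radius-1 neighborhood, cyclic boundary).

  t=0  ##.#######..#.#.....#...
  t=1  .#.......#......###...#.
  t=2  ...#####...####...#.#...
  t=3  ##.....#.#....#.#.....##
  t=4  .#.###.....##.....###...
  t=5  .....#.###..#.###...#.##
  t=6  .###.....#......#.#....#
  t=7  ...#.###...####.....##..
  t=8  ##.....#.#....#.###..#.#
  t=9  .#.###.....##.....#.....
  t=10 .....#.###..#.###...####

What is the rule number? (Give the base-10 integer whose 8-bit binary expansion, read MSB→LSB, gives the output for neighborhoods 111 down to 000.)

  nb ###: next=.  (t=0,i=4, bit7=0)
  nb ##.: next=#  (t=0,i=1, bit6=1)
  nb #.#: next=.  (t=0,i=2, bit5=0)
  nb #..: next=.  (t=0,i=10, bit4=0)
  nb .##: next=.  (t=0,i=0, bit3=0)
  nb .#.: next=.  (t=0,i=12, bit2=0)
  nb ..#: next=.  (t=0,i=11, bit1=0)
  nb ...: next=#  (t=0,i=16, bit0=1)
  bits 01000001 = 65

65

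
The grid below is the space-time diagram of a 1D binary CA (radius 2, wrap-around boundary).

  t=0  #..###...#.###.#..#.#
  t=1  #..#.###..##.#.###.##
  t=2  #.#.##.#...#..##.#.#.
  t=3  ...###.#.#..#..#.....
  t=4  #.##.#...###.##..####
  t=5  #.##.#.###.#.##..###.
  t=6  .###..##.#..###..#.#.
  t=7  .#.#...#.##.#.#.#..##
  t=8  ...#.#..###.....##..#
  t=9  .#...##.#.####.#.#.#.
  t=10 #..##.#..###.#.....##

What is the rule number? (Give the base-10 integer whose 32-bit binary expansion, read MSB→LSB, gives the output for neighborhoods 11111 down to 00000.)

2983705225

  [31] ##### => #  t=4,i=19
  [30] ####. => .  t=4,i=20
  [29] ###.# => #  t=0,i=13
  [28] ###.. => #  t=0,i=5
  [27] ##.## => .  t=1,i=18
  [26] ##.#. => .  t=0,i=14
  [25] ##..# => .  t=0,i=1
  [24] ##... => #  t=0,i=6
  [23] #.### => #  t=0,i=11
  [22] #.##. => #  t=0,i=20
  [21] #.#.# => .  t=1,i=13
  [20] #.#.. => #  t=0,i=15
  [19] #..## => .  t=0,i=2
  [18] #..#. => #  t=0,i=17
  [17] #...# => #  t=0,i=7
  [16] #.... => #  t=3,i=17
  [15] .#### => #  t=4,i=18
  [14] .###. => .  t=0,i=4
  [13] .##.# => #  t=1,i=11
  [12] .##.. => #  t=0,i=0
  [11] .#.## => #  t=0,i=10
  [10] .#.#. => .  t=2,i=1
  [9] .#..# => #  t=0,i=16
  [8] .#... => .  t=2,i=8
  [7] ..### => #  t=0,i=3
  [6] ..##. => .  t=1,i=10
  [5] ..#.# => .  t=0,i=9
  [4] ..#.. => .  t=2,i=11
  [3] ...## => #  t=3,i=2
  [2] ...#. => .  t=0,i=8
  [1] ....# => .  t=3,i=1
  [0] ..... => #  t=3,i=0
  bits 10110001110101111011101010001001 = 2983705225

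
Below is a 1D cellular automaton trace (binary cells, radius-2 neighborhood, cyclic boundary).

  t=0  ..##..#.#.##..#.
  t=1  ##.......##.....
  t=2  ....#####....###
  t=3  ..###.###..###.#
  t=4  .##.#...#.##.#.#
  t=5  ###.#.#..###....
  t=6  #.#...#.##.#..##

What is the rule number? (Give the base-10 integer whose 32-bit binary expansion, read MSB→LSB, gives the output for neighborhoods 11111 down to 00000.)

4032440459

  nb #####: next=#  (t=2,i=6, bit31=1)
  nb ####.: next=#  (t=2,i=7, bit30=1)
  nb ###.#: next=#  (t=3,i=4, bit29=1)
  nb ###..: next=#  (t=2,i=8, bit28=1)
  nb ##.##: next=.  (t=3,i=5, bit27=0)
  nb ##.#.: next=.  (t=3,i=14, bit26=0)
  nb ##..#: next=.  (t=0,i=4, bit25=0)
  nb ##...: next=.  (t=1,i=2, bit24=0)
  nb #.###: next=.  (t=3,i=6, bit23=0)
  nb #.##.: next=#  (t=0,i=10, bit22=1)
  nb #.#.#: next=.  (t=0,i=8, bit21=0)
  nb #.#..: next=#  (t=3,i=15, bit20=1)
  nb #..##: next=#  (t=3,i=1, bit19=1)
  nb #..#.: next=.  (t=0,i=5, bit18=0)
  nb #...#: next=#  (t=0,i=0, bit17=1)
  nb #....: next=.  (t=1,i=3, bit16=0)
  nb .####: next=.  (t=2,i=5, bit15=0)
  nb .###.: next=.  (t=2,i=14, bit14=0)
  nb .##.#: next=#  (t=4,i=2, bit13=1)
  nb .##..: next=.  (t=0,i=3, bit12=0)
  nb .#.##: next=#  (t=0,i=9, bit11=1)
  nb .#.#.: next=.  (t=0,i=7, bit10=0)
  nb .#..#: next=.  (t=3,i=0, bit9=0)
  nb .#...: next=.  (t=0,i=15, bit8=0)
  nb ..###: next=#  (t=2,i=4, bit7=1)
  nb ..##.: next=.  (t=0,i=2, bit6=0)
  nb ..#.#: next=.  (t=0,i=6, bit5=0)
  nb ..#..: next=.  (t=0,i=14, bit4=0)
  nb ...##: next=#  (t=0,i=1, bit3=1)
  nb ...#.: next=.  (t=4,i=7, bit2=0)
  nb ....#: next=#  (t=1,i=7, bit1=1)
  nb .....: next=#  (t=1,i=4, bit0=1)
  bits 11110000010110100010100010001011 = 4032440459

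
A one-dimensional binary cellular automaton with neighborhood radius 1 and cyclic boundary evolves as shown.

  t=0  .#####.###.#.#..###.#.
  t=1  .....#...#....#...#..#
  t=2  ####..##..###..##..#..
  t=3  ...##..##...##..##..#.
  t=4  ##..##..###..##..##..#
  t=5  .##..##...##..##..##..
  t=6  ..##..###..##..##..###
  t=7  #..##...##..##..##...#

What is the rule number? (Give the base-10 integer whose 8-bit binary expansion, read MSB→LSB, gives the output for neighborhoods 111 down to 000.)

  nb ###: next=.  (t=0,i=2, bit7=0)
  nb ##.: next=#  (t=0,i=5, bit6=1)
  nb #.#: next=.  (t=0,i=6, bit5=0)
  nb #..: next=#  (t=0,i=14, bit4=1)
  nb .##: next=.  (t=0,i=1, bit3=0)
  nb .#.: next=.  (t=0,i=11, bit2=0)
  nb ..#: next=.  (t=0,i=0, bit1=0)
  nb ...: next=#  (t=1,i=1, bit0=1)
  bits 01010001 = 81

81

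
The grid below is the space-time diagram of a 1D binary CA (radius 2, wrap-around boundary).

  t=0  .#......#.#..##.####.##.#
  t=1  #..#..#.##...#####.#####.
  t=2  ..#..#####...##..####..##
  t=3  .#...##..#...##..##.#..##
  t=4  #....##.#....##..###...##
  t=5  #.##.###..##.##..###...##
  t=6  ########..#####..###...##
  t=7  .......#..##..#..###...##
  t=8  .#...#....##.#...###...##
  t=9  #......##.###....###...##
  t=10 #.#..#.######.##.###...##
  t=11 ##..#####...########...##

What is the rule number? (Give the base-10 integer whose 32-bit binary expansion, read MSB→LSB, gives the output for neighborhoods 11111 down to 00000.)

  ##### -> .   bit 31 = 0  t=1,i=15
  ####. -> .   bit 30 = 0  t=0,i=18
  ###.# -> #   bit 29 = 1  t=0,i=19
  ###.. -> #   bit 28 = 1  t=2,i=9
  ##.## -> #   bit 27 = 1  t=0,i=15
  ##.#. -> #   bit 26 = 1  t=0,i=23
  ##..# -> .   bit 25 = 0  t=2,i=0
  ##... -> .   bit 24 = 0  t=1,i=10
  #.### -> #   bit 23 = 1  t=0,i=16
  #.##. -> #   bit 22 = 1  t=0,i=21
  #.#.# -> .   bit 21 = 0  t=0,i=24
  #.#.. -> .   bit 20 = 0  t=0,i=1
  #..## -> .   bit 19 = 0  t=0,i=12
  #..#. -> #   bit 18 = 1  t=1,i=2
  #...# -> .   bit 17 = 0  t=1,i=11
  #.... -> #   bit 16 = 1  t=0,i=3
  .#### -> #   bit 15 = 1  t=0,i=17
  .###. -> #   bit 14 = 1  t=4,i=18
  .##.# -> #   bit 13 = 1  t=0,i=14
  .##.. -> #   bit 12 = 1  t=1,i=9
  .#.## -> #   bit 11 = 1  t=1,i=7
  .#.#. -> #   bit 10 = 1  t=0,i=0
  .#..# -> .   bit 9 = 0  t=0,i=11
  .#... -> .   bit 8 = 0  t=0,i=2
  ..### -> #   bit 7 = 1  t=1,i=13
  ..##. -> #   bit 6 = 1  t=0,i=13
  ..#.# -> #   bit 5 = 1  t=0,i=8
  ..#.. -> .   bit 4 = 0  t=1,i=3
  ...## -> .   bit 3 = 0  t=1,i=12
  ...#. -> .   bit 2 = 0  t=0,i=7
  ....# -> #   bit 1 = 1  t=0,i=6
  ..... -> .   bit 0 = 0  t=0,i=4
  bits 00111100110001011111110011100010 = 1019608290

1019608290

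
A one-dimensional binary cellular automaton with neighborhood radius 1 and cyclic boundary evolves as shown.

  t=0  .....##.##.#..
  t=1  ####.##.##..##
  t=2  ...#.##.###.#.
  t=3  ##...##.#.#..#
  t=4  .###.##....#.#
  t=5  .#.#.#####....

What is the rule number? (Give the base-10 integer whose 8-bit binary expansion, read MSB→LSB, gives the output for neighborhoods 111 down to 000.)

89

  ### -> .   bit 7 = 0  t=1,i=0
  ##. -> #   bit 6 = 1  t=0,i=6
  #.# -> .   bit 5 = 0  t=0,i=7
  #.. -> #   bit 4 = 1  t=0,i=12
  .## -> #   bit 3 = 1  t=0,i=5
  .#. -> .   bit 2 = 0  t=0,i=11
  ..# -> .   bit 1 = 0  t=0,i=4
  ... -> #   bit 0 = 1  t=0,i=0
  bits 01011001 = 89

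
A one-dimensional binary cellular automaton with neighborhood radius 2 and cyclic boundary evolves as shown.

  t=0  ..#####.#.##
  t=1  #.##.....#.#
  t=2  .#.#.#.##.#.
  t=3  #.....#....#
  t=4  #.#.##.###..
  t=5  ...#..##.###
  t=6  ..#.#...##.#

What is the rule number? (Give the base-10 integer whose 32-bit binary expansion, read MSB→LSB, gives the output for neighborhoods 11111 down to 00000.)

  [31] ##### => .  t=0,i=4
  [30] ####. => .  t=0,i=5
  [29] ###.# => .  t=0,i=6
  [28] ###.. => #  t=4,i=9
  [27] ##.## => #  t=1,i=1
  [26] ##.#. => .  t=0,i=7
  [25] ##..# => #  t=0,i=0
  [24] ##... => .  t=1,i=4
  [23] #.### => #  t=4,i=7
  [22] #.##. => .  t=0,i=10
  [21] #.#.# => .  t=0,i=8
  [20] #.#.. => .  t=2,i=10
  [19] #..## => .  t=0,i=1
  [18] #..#. => #  t=2,i=0
  [17] #...# => .  t=5,i=1
  [16] #.... => #  t=1,i=5
  [15] .#### => #  t=0,i=3
  [14] .###. => .  t=4,i=8
  [13] .##.# => .  t=1,i=0
  [12] .##.. => #  t=0,i=11
  [11] .#.## => #  t=0,i=9
  [10] .#.#. => .  t=2,i=2
  [9] .#..# => #  t=2,i=11
  [8] .#... => #  t=3,i=7
  [7] ..### => #  t=0,i=2
  [6] ..##. => .  t=3,i=11
  [5] ..#.# => .  t=1,i=9
  [4] ..#.. => .  t=3,i=6
  [3] ...## => .  t=3,i=10
  [2] ...#. => #  t=1,i=8
  [1] ....# => #  t=1,i=7
  [0] ..... => .  t=1,i=6
  bits 00011010100001011001101110000110 = 444963718

444963718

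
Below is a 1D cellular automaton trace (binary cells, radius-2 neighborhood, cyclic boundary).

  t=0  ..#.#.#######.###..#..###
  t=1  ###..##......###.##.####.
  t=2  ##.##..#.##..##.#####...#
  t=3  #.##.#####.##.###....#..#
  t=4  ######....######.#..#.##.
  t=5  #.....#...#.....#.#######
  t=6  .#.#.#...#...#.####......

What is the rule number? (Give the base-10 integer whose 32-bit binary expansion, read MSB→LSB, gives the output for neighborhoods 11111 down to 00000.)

  nb #####: next=.  (t=0,i=8, bit31=0)
  nb ####.: next=.  (t=0,i=11, bit30=0)
  nb ###.#: next=.  (t=0,i=12, bit29=0)
  nb ###..: next=.  (t=0,i=16, bit28=0)
  nb ##.##: next=#  (t=0,i=13, bit27=1)
  nb ##.#.: next=#  (t=4,i=16, bit26=1)
  nb ##..#: next=#  (t=0,i=0, bit25=1)
  nb ##...: next=#  (t=1,i=7, bit24=1)
  nb #.###: next=#  (t=0,i=6, bit23=1)
  nb #.##.: next=#  (t=1,i=17, bit22=1)
  nb #.#.#: next=.  (t=0,i=4, bit21=0)
  nb #.#..: next=.  (t=4,i=17, bit20=0)
  nb #..##: next=#  (t=0,i=21, bit19=1)
  nb #..#.: next=#  (t=0,i=1, bit18=1)
  nb #...#: next=.  (t=2,i=22, bit17=0)
  nb #....: next=.  (t=1,i=8, bit16=0)
  nb .####: next=.  (t=0,i=7, bit15=0)
  nb .###.: next=#  (t=0,i=15, bit14=1)
  nb .##.#: next=#  (t=1,i=18, bit13=1)
  nb .##..: next=.  (t=1,i=6, bit12=0)
  nb .#.##: next=#  (t=0,i=5, bit11=1)
  nb .#.#.: next=.  (t=0,i=3, bit10=0)
  nb .#..#: next=#  (t=0,i=20, bit9=1)
  nb .#...: next=.  (t=5,i=7, bit8=0)
  nb ..###: next=#  (t=0,i=22, bit7=1)
  nb ..##.: next=.  (t=1,i=5, bit6=0)
  nb ..#.#: next=#  (t=0,i=2, bit5=1)
  nb ..#..: next=.  (t=0,i=19, bit4=0)
  nb ...##: next=.  (t=1,i=12, bit3=0)
  nb ...#.: next=#  (t=3,i=20, bit2=1)
  nb ....#: next=.  (t=1,i=11, bit1=0)
  nb .....: next=#  (t=1,i=9, bit0=1)
  bits 00001111110011000110101010100101 = 265054885

265054885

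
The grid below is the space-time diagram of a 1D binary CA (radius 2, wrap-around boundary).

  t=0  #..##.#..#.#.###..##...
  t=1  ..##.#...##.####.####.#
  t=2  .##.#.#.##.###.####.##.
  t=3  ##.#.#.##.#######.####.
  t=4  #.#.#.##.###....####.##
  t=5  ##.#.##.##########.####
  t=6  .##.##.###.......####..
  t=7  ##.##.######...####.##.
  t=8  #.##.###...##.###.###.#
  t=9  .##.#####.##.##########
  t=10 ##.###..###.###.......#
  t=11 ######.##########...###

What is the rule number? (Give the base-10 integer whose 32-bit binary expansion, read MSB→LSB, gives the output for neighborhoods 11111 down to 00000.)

1036639726

  nb #####: next=.  (t=3,i=12, bit31=0)
  nb ####.: next=.  (t=1,i=14, bit30=0)
  nb ###.#: next=#  (t=1,i=15, bit29=1)
  nb ###..: next=#  (t=0,i=15, bit28=1)
  nb ##.##: next=#  (t=1,i=11, bit27=1)
  nb ##.#.: next=#  (t=0,i=5, bit26=1)
  nb ##..#: next=.  (t=0,i=16, bit25=0)
  nb ##...: next=#  (t=0,i=20, bit24=1)
  nb #.###: next=#  (t=0,i=13, bit23=1)
  nb #.##.: next=#  (t=2,i=8, bit22=1)
  nb #.#.#: next=.  (t=0,i=11, bit21=0)
  nb #.#..: next=.  (t=0,i=6, bit20=0)
  nb #..##: next=#  (t=0,i=2, bit19=1)
  nb #..#.: next=.  (t=0,i=8, bit18=0)
  nb #...#: next=.  (t=0,i=21, bit17=0)
  nb #....: next=#  (t=4,i=13, bit16=1)
  nb .####: next=#  (t=1,i=13, bit15=1)
  nb .###.: next=#  (t=0,i=14, bit14=1)
  nb .##.#: next=.  (t=0,i=4, bit13=0)
  nb .##..: next=#  (t=0,i=19, bit12=1)
  nb .#.##: next=#  (t=0,i=12, bit11=1)
  nb .#.#.: next=#  (t=0,i=10, bit10=1)
  nb .#..#: next=.  (t=0,i=1, bit9=0)
  nb .#...: next=#  (t=1,i=6, bit8=1)
  nb ..###: next=#  (t=4,i=16, bit7=1)
  nb ..##.: next=#  (t=0,i=3, bit6=1)
  nb ..#.#: next=#  (t=0,i=9, bit5=1)
  nb ..#..: next=.  (t=0,i=0, bit4=0)
  nb ...##: next=#  (t=1,i=8, bit3=1)
  nb ...#.: next=#  (t=0,i=22, bit2=1)
  nb ....#: next=#  (t=4,i=14, bit1=1)
  nb .....: next=.  (t=6,i=12, bit0=0)
  bits 00111101110010011101110111101110 = 1036639726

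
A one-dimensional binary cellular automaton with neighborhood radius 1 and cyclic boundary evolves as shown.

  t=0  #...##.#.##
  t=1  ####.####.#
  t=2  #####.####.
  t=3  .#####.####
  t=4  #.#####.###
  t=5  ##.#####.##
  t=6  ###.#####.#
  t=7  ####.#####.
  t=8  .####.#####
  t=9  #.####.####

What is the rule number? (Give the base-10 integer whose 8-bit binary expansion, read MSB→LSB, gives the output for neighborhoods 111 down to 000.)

247

  [7] ### => #  t=0,i=10
  [6] ##. => #  t=0,i=0
  [5] #.# => #  t=0,i=6
  [4] #.. => #  t=0,i=1
  [3] .## => .  t=0,i=4
  [2] .#. => #  t=0,i=7
  [1] ..# => #  t=0,i=3
  [0] ... => #  t=0,i=2
  bits 11110111 = 247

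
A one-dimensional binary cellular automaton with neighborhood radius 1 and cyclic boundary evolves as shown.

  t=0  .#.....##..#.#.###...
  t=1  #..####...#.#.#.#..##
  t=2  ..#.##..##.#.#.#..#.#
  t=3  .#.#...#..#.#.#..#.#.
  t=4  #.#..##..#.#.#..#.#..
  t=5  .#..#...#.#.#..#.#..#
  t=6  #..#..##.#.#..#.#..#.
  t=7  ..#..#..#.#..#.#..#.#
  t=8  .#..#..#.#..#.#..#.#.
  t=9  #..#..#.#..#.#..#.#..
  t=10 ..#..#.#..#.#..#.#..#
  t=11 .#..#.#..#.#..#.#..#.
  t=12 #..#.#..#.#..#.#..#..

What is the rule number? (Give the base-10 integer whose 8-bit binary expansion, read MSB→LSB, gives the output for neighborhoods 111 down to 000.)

163

  ###|#  b7=1 t=0,i=16
  ##.|.  b6=0 t=0,i=8
  #.#|#  b5=1 t=0,i=12
  #..|.  b4=0 t=0,i=2
  .##|.  b3=0 t=0,i=7
  .#.|.  b2=0 t=0,i=1
  ..#|#  b1=1 t=0,i=0
  ...|#  b0=1 t=0,i=3
  bits 10100011 = 163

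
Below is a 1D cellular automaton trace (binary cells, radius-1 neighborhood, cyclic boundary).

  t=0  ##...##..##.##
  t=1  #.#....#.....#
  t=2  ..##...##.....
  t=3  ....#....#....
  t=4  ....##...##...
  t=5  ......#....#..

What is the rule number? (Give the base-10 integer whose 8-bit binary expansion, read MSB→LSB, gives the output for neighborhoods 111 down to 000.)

148

  nb ###: next=#  (t=0,i=0, bit7=1)
  nb ##.: next=.  (t=0,i=1, bit6=0)
  nb #.#: next=.  (t=0,i=11, bit5=0)
  nb #..: next=#  (t=0,i=2, bit4=1)
  nb .##: next=.  (t=0,i=5, bit3=0)
  nb .#.: next=#  (t=1,i=2, bit2=1)
  nb ..#: next=.  (t=0,i=4, bit1=0)
  nb ...: next=.  (t=0,i=3, bit0=0)
  bits 10010100 = 148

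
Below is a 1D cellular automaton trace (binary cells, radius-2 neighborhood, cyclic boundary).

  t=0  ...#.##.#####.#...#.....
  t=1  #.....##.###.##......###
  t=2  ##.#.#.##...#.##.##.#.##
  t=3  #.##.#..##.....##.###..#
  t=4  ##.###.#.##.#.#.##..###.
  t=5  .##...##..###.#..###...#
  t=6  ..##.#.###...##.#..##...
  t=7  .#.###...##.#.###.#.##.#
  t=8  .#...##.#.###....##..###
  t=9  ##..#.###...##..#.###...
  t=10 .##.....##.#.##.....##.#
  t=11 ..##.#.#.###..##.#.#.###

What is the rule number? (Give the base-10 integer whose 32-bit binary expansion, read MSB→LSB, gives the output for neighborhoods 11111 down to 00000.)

3745034249

  [31] ##### => #  t=0,i=10
  [30] ####. => #  t=0,i=11
  [29] ###.# => .  t=0,i=12
  [28] ###.. => #  t=1,i=0
  [27] ##.## => #  t=0,i=7
  [26] ##.#. => #  t=0,i=13
  [25] ##..# => #  t=3,i=21
  [24] ##... => #  t=1,i=1
  [23] #.### => .  t=0,i=8
  [22] #.##. => .  t=0,i=5
  [21] #.#.# => #  t=2,i=3
  [20] #.#.. => #  t=0,i=14
  [19] #..## => #  t=3,i=7
  [18] #..#. => .  t=9,i=3
  [17] #...# => .  t=0,i=16
  [16] #.... => .  t=0,i=20
  [15] .#### => #  t=0,i=9
  [14] .###. => .  t=1,i=10
  [13] .##.# => #  t=0,i=6
  [12] .##.. => #  t=1,i=14
  [11] .#.## => .  t=0,i=4
  [10] .#.#. => .  t=2,i=4
  [9] .#..# => .  t=3,i=6
  [8] .#... => .  t=0,i=15
  [7] ..### => .  t=1,i=21
  [6] ..##. => .  t=1,i=6
  [5] ..#.# => .  t=0,i=3
  [4] ..#.. => .  t=0,i=18
  [3] ...## => #  t=1,i=5
  [2] ...#. => .  t=0,i=2
  [1] ....# => .  t=0,i=1
  [0] ..... => #  t=0,i=0
  bits 11011111001110001011000000001001 = 3745034249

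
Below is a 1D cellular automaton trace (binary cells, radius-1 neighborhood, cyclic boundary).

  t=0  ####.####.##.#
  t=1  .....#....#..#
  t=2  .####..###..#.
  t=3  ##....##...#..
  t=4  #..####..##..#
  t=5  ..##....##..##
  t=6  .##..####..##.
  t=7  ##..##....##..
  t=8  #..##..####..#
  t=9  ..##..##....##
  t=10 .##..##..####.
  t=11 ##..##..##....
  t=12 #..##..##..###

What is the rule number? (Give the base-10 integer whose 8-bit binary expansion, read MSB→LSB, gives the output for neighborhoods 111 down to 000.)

11

  nb ###: next=.  (t=0,i=0, bit7=0)
  nb ##.: next=.  (t=0,i=3, bit6=0)
  nb #.#: next=.  (t=0,i=4, bit5=0)
  nb #..: next=.  (t=1,i=0, bit4=0)
  nb .##: next=#  (t=0,i=5, bit3=1)
  nb .#.: next=.  (t=1,i=5, bit2=0)
  nb ..#: next=#  (t=1,i=4, bit1=1)
  nb ...: next=#  (t=1,i=1, bit0=1)
  bits 00001011 = 11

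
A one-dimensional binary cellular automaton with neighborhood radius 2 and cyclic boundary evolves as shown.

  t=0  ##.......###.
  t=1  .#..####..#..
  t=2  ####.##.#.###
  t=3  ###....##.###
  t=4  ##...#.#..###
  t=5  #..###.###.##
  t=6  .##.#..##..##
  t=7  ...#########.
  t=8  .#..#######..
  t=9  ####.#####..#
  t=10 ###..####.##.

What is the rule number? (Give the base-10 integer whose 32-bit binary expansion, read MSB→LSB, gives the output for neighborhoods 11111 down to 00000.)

  #####|#  b31=1 t=2,i=0
  ####.|#  b30=1 t=1,i=6
  ###.#|.  b29=0 t=0,i=11
  ###..|.  b28=0 t=1,i=7
  ##.##|.  b27=0 t=0,i=12
  ##.#.|#  b26=1 t=2,i=7
  ##..#|#  b25=1 t=1,i=8
  ##...|.  b24=0 t=0,i=2
  #.###|#  b23=1 t=2,i=10
  #.##.|.  b22=0 t=0,i=0
  #.#.#|#  b21=1 t=2,i=8
  #.#..|#  b20=1 t=4,i=7
  #..##|#  b19=1 t=1,i=3
  #..#.|.  b18=0 t=1,i=9
  #...#|#  b17=1 t=1,i=12
  #....|.  b16=0 t=0,i=3
  .####|#  b15=1 t=1,i=5
  .###.|#  b14=1 t=0,i=10
  .##.#|.  b13=0 t=2,i=6
  .##..|#  b12=1 t=0,i=1
  .#.##|.  b11=0 t=2,i=9
  .#.#.|.  b10=0 t=4,i=6
  .#..#|#  b9=1 t=1,i=2
  .#...|#  b8=1 t=1,i=11
  ..###|.  b7=0 t=0,i=9
  ..##.|#  b6=1 t=3,i=7
  ..#.#|#  b5=1 t=4,i=5
  ..#..|#  b4=1 t=1,i=1
  ...##|.  b3=0 t=0,i=8
  ...#.|#  b2=1 t=1,i=0
  ....#|#  b1=1 t=0,i=7
  .....|#  b0=1 t=0,i=4
  bits 11000110101110101101001101110111 = 3334132599

3334132599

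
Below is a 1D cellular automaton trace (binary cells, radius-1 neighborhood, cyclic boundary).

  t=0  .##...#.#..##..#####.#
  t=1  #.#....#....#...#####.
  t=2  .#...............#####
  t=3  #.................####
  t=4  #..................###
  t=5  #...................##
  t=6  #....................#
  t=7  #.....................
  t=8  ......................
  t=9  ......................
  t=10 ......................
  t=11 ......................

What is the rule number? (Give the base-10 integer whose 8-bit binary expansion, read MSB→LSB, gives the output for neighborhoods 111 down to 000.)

224

  nb ###: next=#  (t=0,i=16, bit7=1)
  nb ##.: next=#  (t=0,i=2, bit6=1)
  nb #.#: next=#  (t=0,i=0, bit5=1)
  nb #..: next=.  (t=0,i=3, bit4=0)
  nb .##: next=.  (t=0,i=1, bit3=0)
  nb .#.: next=.  (t=0,i=6, bit2=0)
  nb ..#: next=.  (t=0,i=5, bit1=0)
  nb ...: next=.  (t=0,i=4, bit0=0)
  bits 11100000 = 224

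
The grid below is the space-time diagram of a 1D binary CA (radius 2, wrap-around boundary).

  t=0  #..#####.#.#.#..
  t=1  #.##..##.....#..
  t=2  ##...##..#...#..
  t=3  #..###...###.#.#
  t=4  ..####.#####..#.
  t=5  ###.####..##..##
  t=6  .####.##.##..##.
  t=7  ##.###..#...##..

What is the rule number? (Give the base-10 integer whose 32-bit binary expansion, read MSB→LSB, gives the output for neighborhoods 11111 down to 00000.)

  #####|.  b31=0 t=0,i=5
  ####.|#  b30=1 t=0,i=6
  ###.#|#  b29=1 t=0,i=7
  ###..|#  b28=1 t=3,i=5
  ##.##|#  b27=1 t=4,i=6
  ##.#.|.  b26=0 t=0,i=8
  ##..#|.  b25=0 t=1,i=4
  ##...|.  b24=0 t=1,i=8
  #.###|#  b23=1 t=4,i=7
  #.##.|.  b22=0 t=1,i=2
  #.#.#|.  b21=0 t=0,i=9
  #.#..|#  b20=1 t=0,i=13
  #..##|#  b19=1 t=0,i=2
  #..#.|.  b18=0 t=0,i=15
  #...#|#  b17=1 t=2,i=3
  #....|#  b16=1 t=1,i=9
  .####|.  b15=0 t=0,i=4
  .###.|#  b14=1 t=3,i=4
  .##.#|.  b13=0 t=6,i=7
  .##..|.  b12=0 t=1,i=3
  .#.##|#  b11=1 t=1,i=1
  .#.#.|.  b10=0 t=0,i=10
  .#..#|.  b9=0 t=0,i=1
  .#...|#  b8=1 t=2,i=10
  ..###|#  b7=1 t=0,i=3
  ..##.|#  b6=1 t=1,i=6
  ..#.#|#  b5=1 t=1,i=0
  ..#..|#  b4=1 t=0,i=0
  ...##|#  b3=1 t=2,i=4
  ...#.|.  b2=0 t=1,i=12
  ....#|.  b1=0 t=1,i=11
  .....|.  b0=0 t=1,i=10
  bits 01111000100110110100100111111000 = 2023442936

2023442936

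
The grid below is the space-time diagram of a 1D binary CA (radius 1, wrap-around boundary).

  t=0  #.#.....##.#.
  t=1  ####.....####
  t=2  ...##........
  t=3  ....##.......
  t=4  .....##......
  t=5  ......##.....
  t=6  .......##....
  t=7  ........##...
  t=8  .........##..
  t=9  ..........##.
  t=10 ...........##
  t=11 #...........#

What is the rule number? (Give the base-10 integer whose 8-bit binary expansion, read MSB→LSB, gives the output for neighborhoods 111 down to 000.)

116

  nb ###: next=.  (t=1,i=0, bit7=0)
  nb ##.: next=#  (t=0,i=9, bit6=1)
  nb #.#: next=#  (t=0,i=1, bit5=1)
  nb #..: next=#  (t=0,i=3, bit4=1)
  nb .##: next=.  (t=0,i=8, bit3=0)
  nb .#.: next=#  (t=0,i=0, bit2=1)
  nb ..#: next=.  (t=0,i=7, bit1=0)
  nb ...: next=.  (t=0,i=4, bit0=0)
  bits 01110100 = 116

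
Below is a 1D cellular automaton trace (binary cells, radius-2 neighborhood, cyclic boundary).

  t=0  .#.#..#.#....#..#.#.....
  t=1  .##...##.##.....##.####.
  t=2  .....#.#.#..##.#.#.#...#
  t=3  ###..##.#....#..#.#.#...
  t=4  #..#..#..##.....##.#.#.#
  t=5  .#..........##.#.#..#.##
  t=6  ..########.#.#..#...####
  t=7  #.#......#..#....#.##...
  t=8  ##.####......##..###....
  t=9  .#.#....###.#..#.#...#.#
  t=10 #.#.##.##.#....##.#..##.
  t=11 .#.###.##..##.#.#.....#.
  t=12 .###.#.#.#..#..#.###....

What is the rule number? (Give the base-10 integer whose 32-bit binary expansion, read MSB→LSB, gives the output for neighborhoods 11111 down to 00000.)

  ##### -> .   bit 31 = 0  t=6,i=4
  ####. -> .   bit 30 = 0  t=1,i=21
  ###.# -> #   bit 29 = 1  t=6,i=9
  ###.. -> .   bit 28 = 0  t=1,i=22
  ##.## -> .   bit 27 = 0  t=1,i=8
  ##.#. -> .   bit 26 = 0  t=2,i=14
  ##..# -> #   bit 25 = 1  t=1,i=23
  ##... -> .   bit 24 = 0  t=1,i=3
  #.### -> #   bit 23 = 1  t=1,i=19
  #.##. -> #   bit 22 = 1  t=1,i=9
  #.#.# -> .   bit 21 = 0  t=2,i=7
  #.#.. -> .   bit 20 = 0  t=0,i=3
  #..## -> .   bit 19 = 0  t=1,i=0
  #..#. -> .   bit 18 = 0  t=0,i=5
  #...# -> .   bit 17 = 0  t=1,i=4
  #.... -> #   bit 16 = 1  t=0,i=10
  .#### -> .   bit 15 = 0  t=1,i=20
  .###. -> .   bit 14 = 0  t=3,i=1
  .##.# -> #   bit 13 = 1  t=1,i=7
  .##.. -> .   bit 12 = 0  t=1,i=2
  .#.## -> #   bit 11 = 1  t=4,i=22
  .#.#. -> #   bit 10 = 1  t=0,i=2
  .#..# -> .   bit 9 = 0  t=0,i=4
  .#... -> #   bit 8 = 1  t=0,i=9
  ..### -> #   bit 7 = 1  t=3,i=0
  ..##. -> .   bit 6 = 0  t=1,i=1
  ..#.# -> #   bit 5 = 1  t=0,i=1
  ..#.. -> .   bit 4 = 0  t=0,i=13
  ...## -> #   bit 3 = 1  t=1,i=5
  ...#. -> .   bit 2 = 0  t=0,i=0
  ....# -> .   bit 1 = 0  t=0,i=11
  ..... -> #   bit 0 = 1  t=0,i=21
  bits 00100010110000010010110110101001 = 583085481

583085481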